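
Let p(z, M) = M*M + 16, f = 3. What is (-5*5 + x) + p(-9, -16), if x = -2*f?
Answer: 241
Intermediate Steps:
x = -6 (x = -2*3 = -6)
p(z, M) = 16 + M² (p(z, M) = M² + 16 = 16 + M²)
(-5*5 + x) + p(-9, -16) = (-5*5 - 6) + (16 + (-16)²) = (-25 - 6) + (16 + 256) = -31 + 272 = 241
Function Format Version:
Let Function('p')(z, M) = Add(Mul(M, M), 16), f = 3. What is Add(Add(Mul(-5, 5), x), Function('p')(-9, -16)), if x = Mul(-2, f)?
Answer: 241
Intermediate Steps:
x = -6 (x = Mul(-2, 3) = -6)
Function('p')(z, M) = Add(16, Pow(M, 2)) (Function('p')(z, M) = Add(Pow(M, 2), 16) = Add(16, Pow(M, 2)))
Add(Add(Mul(-5, 5), x), Function('p')(-9, -16)) = Add(Add(Mul(-5, 5), -6), Add(16, Pow(-16, 2))) = Add(Add(-25, -6), Add(16, 256)) = Add(-31, 272) = 241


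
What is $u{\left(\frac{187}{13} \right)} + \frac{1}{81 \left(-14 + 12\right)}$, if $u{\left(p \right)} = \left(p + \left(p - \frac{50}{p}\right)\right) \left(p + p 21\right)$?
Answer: $\frac{219143063}{27378} \approx 8004.4$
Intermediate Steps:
$u{\left(p \right)} = 22 p \left(- \frac{50}{p} + 2 p\right)$ ($u{\left(p \right)} = \left(p + \left(p - \frac{50}{p}\right)\right) \left(p + 21 p\right) = \left(- \frac{50}{p} + 2 p\right) 22 p = 22 p \left(- \frac{50}{p} + 2 p\right)$)
$u{\left(\frac{187}{13} \right)} + \frac{1}{81 \left(-14 + 12\right)} = \left(-1100 + 44 \left(\frac{187}{13}\right)^{2}\right) + \frac{1}{81 \left(-14 + 12\right)} = \left(-1100 + 44 \left(187 \cdot \frac{1}{13}\right)^{2}\right) + \frac{1}{81 \left(-2\right)} = \left(-1100 + 44 \left(\frac{187}{13}\right)^{2}\right) + \frac{1}{-162} = \left(-1100 + 44 \cdot \frac{34969}{169}\right) - \frac{1}{162} = \left(-1100 + \frac{1538636}{169}\right) - \frac{1}{162} = \frac{1352736}{169} - \frac{1}{162} = \frac{219143063}{27378}$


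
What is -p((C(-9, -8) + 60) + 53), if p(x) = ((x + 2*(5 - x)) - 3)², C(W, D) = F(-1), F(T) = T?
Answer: -11025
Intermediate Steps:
C(W, D) = -1
p(x) = (7 - x)² (p(x) = ((x + (10 - 2*x)) - 3)² = ((10 - x) - 3)² = (7 - x)²)
-p((C(-9, -8) + 60) + 53) = -(-7 + ((-1 + 60) + 53))² = -(-7 + (59 + 53))² = -(-7 + 112)² = -1*105² = -1*11025 = -11025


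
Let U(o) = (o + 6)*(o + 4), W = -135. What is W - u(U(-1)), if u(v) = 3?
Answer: -138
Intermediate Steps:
U(o) = (4 + o)*(6 + o) (U(o) = (6 + o)*(4 + o) = (4 + o)*(6 + o))
W - u(U(-1)) = -135 - 1*3 = -135 - 3 = -138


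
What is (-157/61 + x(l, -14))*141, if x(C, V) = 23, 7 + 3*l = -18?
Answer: 175686/61 ≈ 2880.1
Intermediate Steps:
l = -25/3 (l = -7/3 + (1/3)*(-18) = -7/3 - 6 = -25/3 ≈ -8.3333)
(-157/61 + x(l, -14))*141 = (-157/61 + 23)*141 = (1246/61)*141 = 175686/61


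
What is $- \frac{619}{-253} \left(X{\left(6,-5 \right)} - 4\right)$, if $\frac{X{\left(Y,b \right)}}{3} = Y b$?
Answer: $- \frac{58186}{253} \approx -229.98$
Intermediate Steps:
$X{\left(Y,b \right)} = 3 Y b$
$- \frac{619}{-253} \left(X{\left(6,-5 \right)} - 4\right) = - \frac{619}{-253} \left(3 \cdot 6 \left(-5\right) - 4\right) = \left(-619\right) \left(- \frac{1}{253}\right) \left(-90 - 4\right) = \frac{619}{253} \left(-94\right) = - \frac{58186}{253}$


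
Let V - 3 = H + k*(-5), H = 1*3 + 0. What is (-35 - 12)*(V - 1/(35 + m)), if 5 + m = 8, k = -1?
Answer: -19599/38 ≈ -515.76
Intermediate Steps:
H = 3 (H = 3 + 0 = 3)
m = 3 (m = -5 + 8 = 3)
V = 11 (V = 3 + (3 - 1*(-5)) = 3 + (3 + 5) = 3 + 8 = 11)
(-35 - 12)*(V - 1/(35 + m)) = (-35 - 12)*(11 - 1/(35 + 3)) = -47*(11 - 1/38) = -47*417/38 = -19599/38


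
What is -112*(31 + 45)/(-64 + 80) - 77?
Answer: -609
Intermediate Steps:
-112*(31 + 45)/(-64 + 80) - 77 = -8512/16 - 77 = -112*19/4 - 77 = -532 - 77 = -609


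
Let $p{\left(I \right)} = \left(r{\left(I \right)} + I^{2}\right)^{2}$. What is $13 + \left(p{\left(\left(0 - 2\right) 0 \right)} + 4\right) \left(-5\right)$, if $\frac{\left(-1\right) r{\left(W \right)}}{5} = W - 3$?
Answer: $-1132$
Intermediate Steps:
$r{\left(W \right)} = 15 - 5 W$ ($r{\left(W \right)} = - 5 \left(W - 3\right) = - 5 \left(-3 + W\right) = 15 - 5 W$)
$p{\left(I \right)} = \left(15 + I^{2} - 5 I\right)^{2}$ ($p{\left(I \right)} = \left(\left(15 - 5 I\right) + I^{2}\right)^{2} = \left(15 + I^{2} - 5 I\right)^{2}$)
$13 + \left(p{\left(\left(0 - 2\right) 0 \right)} + 4\right) \left(-5\right) = 13 + \left(\left(15 + \left(\left(0 - 2\right) 0\right)^{2} - 5 \left(0 - 2\right) 0\right)^{2} + 4\right) \left(-5\right) = 13 + \left(\left(15 + \left(\left(-2\right) 0\right)^{2} - 5 \left(\left(-2\right) 0\right)\right)^{2} + 4\right) \left(-5\right) = 13 + \left(\left(15 + 0^{2} - 0\right)^{2} + 4\right) \left(-5\right) = 13 + \left(\left(15 + 0 + 0\right)^{2} + 4\right) \left(-5\right) = 13 + \left(15^{2} + 4\right) \left(-5\right) = 13 + \left(225 + 4\right) \left(-5\right) = 13 + 229 \left(-5\right) = 13 - 1145 = -1132$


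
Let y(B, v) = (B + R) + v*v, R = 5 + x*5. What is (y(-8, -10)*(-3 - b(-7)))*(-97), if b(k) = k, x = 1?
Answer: -39576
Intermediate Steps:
R = 10 (R = 5 + 1*5 = 5 + 5 = 10)
y(B, v) = 10 + B + v² (y(B, v) = (B + 10) + v*v = (10 + B) + v² = 10 + B + v²)
(y(-8, -10)*(-3 - b(-7)))*(-97) = ((10 - 8 + (-10)²)*(-3 - 1*(-7)))*(-97) = ((10 - 8 + 100)*(-3 + 7))*(-97) = (102*4)*(-97) = 408*(-97) = -39576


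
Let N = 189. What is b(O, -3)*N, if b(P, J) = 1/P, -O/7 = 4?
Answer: -27/4 ≈ -6.7500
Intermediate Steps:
O = -28 (O = -7*4 = -28)
b(O, -3)*N = 189/(-28) = -1/28*189 = -27/4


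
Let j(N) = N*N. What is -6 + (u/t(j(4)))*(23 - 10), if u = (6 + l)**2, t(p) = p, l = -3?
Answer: 21/16 ≈ 1.3125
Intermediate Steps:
j(N) = N**2
u = 9 (u = (6 - 3)**2 = 3**2 = 9)
-6 + (u/t(j(4)))*(23 - 10) = -6 + (9/(4**2))*(23 - 10) = -6 + (9/16)*13 = -6 + 117/16 = 21/16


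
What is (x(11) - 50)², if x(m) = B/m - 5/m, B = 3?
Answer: 304704/121 ≈ 2518.2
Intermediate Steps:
x(m) = -2/m (x(m) = 3/m - 5/m = -2/m)
(x(11) - 50)² = (-2/11 - 50)² = (-552/11)² = 304704/121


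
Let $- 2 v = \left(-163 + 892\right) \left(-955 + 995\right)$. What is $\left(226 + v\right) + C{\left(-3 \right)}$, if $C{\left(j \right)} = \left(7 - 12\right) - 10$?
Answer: $-14369$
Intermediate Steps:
$v = -14580$ ($v = - \frac{\left(-163 + 892\right) \left(-955 + 995\right)}{2} = - \frac{729 \cdot 40}{2} = \left(- \frac{1}{2}\right) 29160 = -14580$)
$C{\left(j \right)} = -15$ ($C{\left(j \right)} = -5 - 10 = -15$)
$\left(226 + v\right) + C{\left(-3 \right)} = \left(226 - 14580\right) - 15 = -14354 - 15 = -14369$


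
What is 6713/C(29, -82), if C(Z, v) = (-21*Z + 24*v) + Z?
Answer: -137/52 ≈ -2.6346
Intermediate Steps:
C(Z, v) = -20*Z + 24*v
6713/C(29, -82) = 6713/(-20*29 + 24*(-82)) = 6713/(-580 - 1968) = 6713/(-2548) = 6713*(-1/2548) = -137/52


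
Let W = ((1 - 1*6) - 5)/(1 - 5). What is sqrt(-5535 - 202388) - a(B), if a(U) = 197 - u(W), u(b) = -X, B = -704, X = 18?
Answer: -215 + I*sqrt(207923) ≈ -215.0 + 455.99*I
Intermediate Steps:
W = 5/2 (W = ((1 - 6) - 5)/(-4) = (-5 - 5)*(-1/4) = -10*(-1/4) = 5/2 ≈ 2.5000)
u(b) = -18 (u(b) = -1*18 = -18)
a(U) = 215 (a(U) = 197 - 1*(-18) = 197 + 18 = 215)
sqrt(-5535 - 202388) - a(B) = sqrt(-5535 - 202388) - 1*215 = sqrt(-207923) - 215 = I*sqrt(207923) - 215 = -215 + I*sqrt(207923)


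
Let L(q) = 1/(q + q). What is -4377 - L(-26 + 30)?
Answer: -35017/8 ≈ -4377.1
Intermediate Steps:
L(q) = 1/(2*q)
-4377 - L(-26 + 30) = -4377 - 1/(2*(-26 + 30)) = -4377 - 1/(2*4) = -4377 - 1*⅛ = -4377 - ⅛ = -35017/8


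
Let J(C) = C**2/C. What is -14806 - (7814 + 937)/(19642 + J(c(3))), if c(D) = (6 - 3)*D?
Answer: -290961457/19651 ≈ -14806.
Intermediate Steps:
c(D) = 3*D
J(C) = C
-14806 - (7814 + 937)/(19642 + J(c(3))) = -14806 - (7814 + 937)/(19642 + 3*3) = -14806 - 8751/(19642 + 9) = -14806 - 8751/19651 = -290961457/19651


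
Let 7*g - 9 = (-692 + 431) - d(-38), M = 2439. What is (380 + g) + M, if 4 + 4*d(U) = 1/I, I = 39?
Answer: 3039191/1092 ≈ 2783.1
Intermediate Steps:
d(U) = -155/156 (d(U) = -1 + (¼)/39 = -1 + (¼)*(1/39) = -1 + 1/156 = -155/156)
g = -39157/1092 (g = 9/7 + ((-692 + 431) - 1*(-155/156))/7 = 9/7 + (-261 + 155/156)/7 = 9/7 + (⅐)*(-40561/156) = 9/7 - 40561/1092 = -39157/1092 ≈ -35.858)
(380 + g) + M = (380 - 39157/1092) + 2439 = 375803/1092 + 2439 = 3039191/1092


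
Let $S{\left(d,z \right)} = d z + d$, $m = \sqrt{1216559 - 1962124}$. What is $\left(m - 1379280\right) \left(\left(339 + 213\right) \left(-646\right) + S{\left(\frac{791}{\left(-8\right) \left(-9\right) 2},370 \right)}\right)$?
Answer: $\frac{1467088039445}{3} - \frac{51055787 i \sqrt{745565}}{144} \approx 4.8903 \cdot 10^{11} - 3.0614 \cdot 10^{8} i$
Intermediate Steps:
$m = i \sqrt{745565}$ ($m = \sqrt{-745565} = i \sqrt{745565} \approx 863.46 i$)
$S{\left(d,z \right)} = d + d z$
$\left(m - 1379280\right) \left(\left(339 + 213\right) \left(-646\right) + S{\left(\frac{791}{\left(-8\right) \left(-9\right) 2},370 \right)}\right) = \left(i \sqrt{745565} - 1379280\right) \left(\left(339 + 213\right) \left(-646\right) + \frac{791}{\left(-8\right) \left(-9\right) 2} \left(1 + 370\right)\right) = \left(-1379280 + i \sqrt{745565}\right) \left(552 \left(-646\right) + \frac{791}{72 \cdot 2} \cdot 371\right) = \left(-1379280 + i \sqrt{745565}\right) \left(-356592 + \frac{791}{144} \cdot 371\right) = \left(-1379280 + i \sqrt{745565}\right) \left(-356592 + \frac{293461}{144}\right) = \left(-1379280 + i \sqrt{745565}\right) \left(- \frac{51055787}{144}\right) = \frac{1467088039445}{3} - \frac{51055787 i \sqrt{745565}}{144}$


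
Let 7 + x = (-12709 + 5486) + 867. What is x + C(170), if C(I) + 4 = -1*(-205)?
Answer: -6162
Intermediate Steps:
x = -6363 (x = -7 + ((-12709 + 5486) + 867) = -7 + (-7223 + 867) = -7 - 6356 = -6363)
C(I) = 201 (C(I) = -4 - 1*(-205) = -4 + 205 = 201)
x + C(170) = -6363 + 201 = -6162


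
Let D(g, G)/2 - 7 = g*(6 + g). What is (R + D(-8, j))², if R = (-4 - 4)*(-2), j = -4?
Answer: 3844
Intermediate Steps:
D(g, G) = 14 + 2*g*(6 + g) (D(g, G) = 14 + 2*(g*(6 + g)) = 14 + 2*g*(6 + g))
R = 16 (R = -8*(-2) = 16)
(R + D(-8, j))² = (16 + (14 + 2*(-8)² + 12*(-8)))² = (16 + (14 + 2*64 - 96))² = (16 + (14 + 128 - 96))² = (16 + 46)² = 62² = 3844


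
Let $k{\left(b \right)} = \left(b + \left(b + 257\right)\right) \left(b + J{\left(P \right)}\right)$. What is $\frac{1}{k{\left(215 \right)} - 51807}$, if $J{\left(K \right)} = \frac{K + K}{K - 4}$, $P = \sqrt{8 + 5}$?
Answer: $\frac{11243}{1005786528} + \frac{229 \sqrt{13}}{1005786528} \approx 1.1999 \cdot 10^{-5}$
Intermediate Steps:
$P = \sqrt{13} \approx 3.6056$
$J{\left(K \right)} = \frac{2 K}{-4 + K}$
$k{\left(b \right)} = \left(257 + 2 b\right) \left(b + \frac{2 \sqrt{13}}{-4 + \sqrt{13}}\right)$ ($k{\left(b \right)} = \left(b + \left(b + 257\right)\right) \left(b + \frac{2 \sqrt{13}}{-4 + \sqrt{13}}\right) = \left(b + \left(257 + b\right)\right) \left(b + \frac{2 \sqrt{13}}{-4 + \sqrt{13}}\right) = \left(257 + 2 b\right) \left(b + \frac{2 \sqrt{13}}{-4 + \sqrt{13}}\right)$)
$\frac{1}{k{\left(215 \right)} - 51807} = \frac{1}{\left(- \frac{6682}{3} + 2 \cdot 215^{2} - \frac{2056 \sqrt{13}}{3} + \frac{719}{3} \cdot 215 - \frac{3440 \sqrt{13}}{3}\right) - 51807} = \frac{1}{\left(- \frac{6682}{3} + 2 \cdot 46225 - \frac{2056 \sqrt{13}}{3} + \frac{154585}{3} - \frac{3440 \sqrt{13}}{3}\right) - 51807} = \frac{1}{\left(- \frac{6682}{3} + 92450 - \frac{2056 \sqrt{13}}{3} + \frac{154585}{3} - \frac{3440 \sqrt{13}}{3}\right) - 51807} = \frac{1}{\left(141751 - 1832 \sqrt{13}\right) - 51807} = \frac{1}{89944 - 1832 \sqrt{13}}$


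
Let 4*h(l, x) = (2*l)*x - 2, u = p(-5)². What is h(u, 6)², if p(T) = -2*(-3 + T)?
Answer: 2356225/4 ≈ 5.8906e+5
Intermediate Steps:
p(T) = 6 - 2*T
u = 256 (u = (6 - 2*(-5))² = (6 + 10)² = 16² = 256)
h(l, x) = -½ + l*x/2 (h(l, x) = ((2*l)*x - 2)/4 = (2*l*x - 2)/4 = (-2 + 2*l*x)/4 = -½ + l*x/2)
h(u, 6)² = (-½ + (½)*256*6)² = (-½ + 768)² = (1535/2)² = 2356225/4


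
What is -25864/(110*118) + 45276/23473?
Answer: -4855798/76169885 ≈ -0.063750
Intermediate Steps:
-25864/(110*118) + 45276/23473 = -25864/12980 + 45276*(1/23473) = -25864*1/12980 + 45276/23473 = -6466/3245 + 45276/23473 = -4855798/76169885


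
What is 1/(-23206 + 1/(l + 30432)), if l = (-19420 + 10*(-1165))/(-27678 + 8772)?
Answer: -287689231/6676116285133 ≈ -4.3092e-5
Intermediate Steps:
l = 15535/9453 (l = (-19420 - 11650)/(-18906) = -31070*(-1/18906) = 15535/9453 ≈ 1.6434)
1/(-23206 + 1/(l + 30432)) = 1/(-23206 + 1/(15535/9453 + 30432)) = 1/(-23206 + 1/(287689231/9453)) = 1/(-23206 + 9453/287689231) = 1/(-6676116285133/287689231) = -287689231/6676116285133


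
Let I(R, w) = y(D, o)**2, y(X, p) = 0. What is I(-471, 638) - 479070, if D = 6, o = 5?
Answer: -479070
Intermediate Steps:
I(R, w) = 0 (I(R, w) = 0**2 = 0)
I(-471, 638) - 479070 = 0 - 479070 = -479070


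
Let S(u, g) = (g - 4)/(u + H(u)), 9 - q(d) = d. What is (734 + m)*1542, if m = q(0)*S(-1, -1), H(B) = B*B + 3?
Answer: 1108698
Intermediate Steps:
H(B) = 3 + B² (H(B) = B² + 3 = 3 + B²)
q(d) = 9 - d
S(u, g) = (-4 + g)/(3 + u + u²) (S(u, g) = (g - 4)/(u + (3 + u²)) = (-4 + g)/(3 + u + u²))
m = -15 (m = (9 - 1*0)*((-4 - 1)/(3 - 1 + (-1)²)) = (9 + 0)*(-5/(3 - 1 + 1)) = 9*(-5/3) = -15)
(734 + m)*1542 = (734 - 15)*1542 = 719*1542 = 1108698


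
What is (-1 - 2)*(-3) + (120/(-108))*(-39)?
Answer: 157/3 ≈ 52.333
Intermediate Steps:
(-1 - 2)*(-3) + (120/(-108))*(-39) = -3*(-3) + (120*(-1/108))*(-39) = 9 - 10/9*(-39) = 9 + 130/3 = 157/3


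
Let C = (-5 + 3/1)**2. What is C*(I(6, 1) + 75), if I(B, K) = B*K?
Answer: 324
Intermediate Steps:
C = 4 (C = (-5 + 3*1)**2 = (-5 + 3)**2 = (-2)**2 = 4)
C*(I(6, 1) + 75) = 4*(6*1 + 75) = 4*(6 + 75) = 4*81 = 324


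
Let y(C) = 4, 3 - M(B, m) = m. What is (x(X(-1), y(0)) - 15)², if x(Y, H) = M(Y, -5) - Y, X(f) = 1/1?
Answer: 64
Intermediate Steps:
M(B, m) = 3 - m
X(f) = 1
x(Y, H) = 8 - Y (x(Y, H) = (3 - 1*(-5)) - Y = (3 + 5) - Y = 8 - Y)
(x(X(-1), y(0)) - 15)² = ((8 - 1*1) - 15)² = ((8 - 1) - 15)² = (7 - 15)² = (-8)² = 64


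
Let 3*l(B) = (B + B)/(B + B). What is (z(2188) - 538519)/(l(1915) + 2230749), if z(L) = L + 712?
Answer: -1606857/6692248 ≈ -0.24011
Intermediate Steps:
z(L) = 712 + L
l(B) = ⅓ (l(B) = ((B + B)/(B + B))/3 = ((2*B)/((2*B)))/3 = ((2*B)*(1/(2*B)))/3 = (⅓)*1 = ⅓)
(z(2188) - 538519)/(l(1915) + 2230749) = ((712 + 2188) - 538519)/(⅓ + 2230749) = (2900 - 538519)/(6692248/3) = -535619*3/6692248 = -1606857/6692248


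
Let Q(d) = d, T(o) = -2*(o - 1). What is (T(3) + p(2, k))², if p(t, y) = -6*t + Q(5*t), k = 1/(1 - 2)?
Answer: 36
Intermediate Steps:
T(o) = 2 - 2*o (T(o) = -2*(-1 + o) = 2 - 2*o)
k = -1 (k = 1/(-1) = -1)
p(t, y) = -t (p(t, y) = -6*t + 5*t = -t)
(T(3) + p(2, k))² = ((2 - 2*3) - 1*2)² = ((2 - 6) - 2)² = (-4 - 2)² = (-6)² = 36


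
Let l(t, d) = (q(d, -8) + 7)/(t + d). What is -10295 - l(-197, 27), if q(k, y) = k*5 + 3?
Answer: -350001/34 ≈ -10294.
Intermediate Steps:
q(k, y) = 3 + 5*k (q(k, y) = 5*k + 3 = 3 + 5*k)
l(t, d) = (10 + 5*d)/(d + t) (l(t, d) = ((3 + 5*d) + 7)/(t + d) = (10 + 5*d)/(d + t))
-10295 - l(-197, 27) = -10295 - 5*(2 + 27)/(27 - 197) = -10295 - 5*29/(-170) = -10295 - 5*(-1)*29/170 = -10295 - 1*(-29/34) = -10295 + 29/34 = -350001/34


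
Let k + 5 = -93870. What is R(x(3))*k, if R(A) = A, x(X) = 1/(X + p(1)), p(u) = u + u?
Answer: -18775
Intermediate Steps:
k = -93875 (k = -5 - 93870 = -93875)
p(u) = 2*u
x(X) = 1/(2 + X) (x(X) = 1/(X + 2*1) = 1/(X + 2) = 1/(2 + X))
R(x(3))*k = -93875/(2 + 3) = -93875/5 = (⅕)*(-93875) = -18775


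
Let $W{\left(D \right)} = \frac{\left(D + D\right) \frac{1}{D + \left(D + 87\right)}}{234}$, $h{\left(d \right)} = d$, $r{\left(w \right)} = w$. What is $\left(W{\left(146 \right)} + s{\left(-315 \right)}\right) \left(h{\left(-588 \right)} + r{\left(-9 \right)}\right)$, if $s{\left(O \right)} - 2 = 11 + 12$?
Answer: $- \frac{220635479}{14781} \approx -14927.0$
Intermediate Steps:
$s{\left(O \right)} = 25$ ($s{\left(O \right)} = 2 + \left(11 + 12\right) = 2 + 23 = 25$)
$W{\left(D \right)} = \frac{D}{117 \left(87 + 2 D\right)}$ ($W{\left(D \right)} = \frac{2 D}{D + \left(87 + D\right)} \frac{1}{234} = \frac{2 D}{87 + 2 D} \frac{1}{234} = \frac{D}{117 \left(87 + 2 D\right)}$)
$\left(W{\left(146 \right)} + s{\left(-315 \right)}\right) \left(h{\left(-588 \right)} + r{\left(-9 \right)}\right) = \left(\frac{1}{117} \cdot 146 \frac{1}{87 + 2 \cdot 146} + 25\right) \left(-588 - 9\right) = \left(\frac{1}{117} \cdot 146 \frac{1}{87 + 292} + 25\right) \left(-597\right) = \left(\frac{1}{117} \cdot 146 \cdot \frac{1}{379} + 25\right) \left(-597\right) = \left(\frac{146}{44343} + 25\right) \left(-597\right) = \frac{1108721}{44343} \left(-597\right) = - \frac{220635479}{14781}$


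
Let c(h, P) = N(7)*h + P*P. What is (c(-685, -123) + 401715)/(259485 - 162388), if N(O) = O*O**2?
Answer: 181889/97097 ≈ 1.8733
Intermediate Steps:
N(O) = O**3
c(h, P) = P**2 + 343*h (c(h, P) = 7**3*h + P*P = 343*h + P**2 = P**2 + 343*h)
(c(-685, -123) + 401715)/(259485 - 162388) = (((-123)**2 + 343*(-685)) + 401715)/(259485 - 162388) = ((15129 - 234955) + 401715)/97097 = (-219826 + 401715)*(1/97097) = 181889*(1/97097) = 181889/97097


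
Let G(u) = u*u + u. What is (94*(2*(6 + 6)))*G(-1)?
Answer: 0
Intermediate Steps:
G(u) = u + u² (G(u) = u² + u = u + u²)
(94*(2*(6 + 6)))*G(-1) = (94*(2*(6 + 6)))*(-(1 - 1)) = (94*(2*12))*(-1*0) = (94*24)*0 = 2256*0 = 0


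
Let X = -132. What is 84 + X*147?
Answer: -19320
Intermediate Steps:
84 + X*147 = 84 - 132*147 = 84 - 19404 = -19320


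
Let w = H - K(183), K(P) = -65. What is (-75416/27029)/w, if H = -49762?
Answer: 75416/1343260213 ≈ 5.6144e-5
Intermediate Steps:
w = -49697 (w = -49762 - 1*(-65) = -49762 + 65 = -49697)
(-75416/27029)/w = -75416/27029/(-49697) = -75416/27029*(-1/49697) = 75416/1343260213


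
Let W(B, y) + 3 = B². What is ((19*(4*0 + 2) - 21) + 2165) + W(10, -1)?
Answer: 2279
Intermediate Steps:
W(B, y) = -3 + B²
((19*(4*0 + 2) - 21) + 2165) + W(10, -1) = ((19*(4*0 + 2) - 21) + 2165) + (-3 + 10²) = ((19*(0 + 2) - 21) + 2165) + (-3 + 100) = ((19*2 - 21) + 2165) + 97 = ((38 - 21) + 2165) + 97 = (17 + 2165) + 97 = 2182 + 97 = 2279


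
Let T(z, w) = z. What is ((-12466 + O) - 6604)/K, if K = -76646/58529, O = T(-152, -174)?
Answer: 562522219/38323 ≈ 14678.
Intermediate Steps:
O = -152
K = -76646/58529 (K = -76646*1/58529 = -76646/58529 ≈ -1.3095)
((-12466 + O) - 6604)/K = ((-12466 - 152) - 6604)/(-76646/58529) = (-12618 - 6604)*(-58529/76646) = -19222*(-58529/76646) = 562522219/38323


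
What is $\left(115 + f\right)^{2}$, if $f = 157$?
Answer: $73984$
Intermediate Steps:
$\left(115 + f\right)^{2} = \left(115 + 157\right)^{2} = 272^{2} = 73984$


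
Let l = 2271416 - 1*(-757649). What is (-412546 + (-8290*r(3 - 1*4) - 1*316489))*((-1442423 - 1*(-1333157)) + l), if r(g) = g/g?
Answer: -2152840797675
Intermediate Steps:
r(g) = 1
l = 3029065 (l = 2271416 + 757649 = 3029065)
(-412546 + (-8290*r(3 - 1*4) - 1*316489))*((-1442423 - 1*(-1333157)) + l) = (-412546 + (-8290*1 - 1*316489))*((-1442423 - 1*(-1333157)) + 3029065) = (-412546 + (-8290 - 316489))*((-1442423 + 1333157) + 3029065) = (-412546 - 324779)*(-109266 + 3029065) = -737325*2919799 = -2152840797675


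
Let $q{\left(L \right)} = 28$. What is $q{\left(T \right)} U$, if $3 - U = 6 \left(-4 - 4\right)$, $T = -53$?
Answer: $1428$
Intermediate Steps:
$U = 51$ ($U = 3 - 6 \left(-4 - 4\right) = 3 - 6 \left(-8\right) = 3 - -48 = 3 + 48 = 51$)
$q{\left(T \right)} U = 28 \cdot 51 = 1428$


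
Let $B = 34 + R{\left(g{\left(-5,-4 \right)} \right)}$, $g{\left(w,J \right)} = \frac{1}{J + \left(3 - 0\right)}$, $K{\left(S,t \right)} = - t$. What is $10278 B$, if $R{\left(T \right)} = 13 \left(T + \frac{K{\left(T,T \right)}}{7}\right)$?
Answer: $\frac{1644480}{7} \approx 2.3493 \cdot 10^{5}$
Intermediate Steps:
$g{\left(w,J \right)} = \frac{1}{3 + J}$ ($g{\left(w,J \right)} = \frac{1}{J + \left(3 + 0\right)} = \frac{1}{J + 3} = \frac{1}{3 + J}$)
$R{\left(T \right)} = \frac{78 T}{7}$ ($R{\left(T \right)} = 13 \left(T + \frac{\left(-1\right) T}{7}\right) = 13 \left(T + - T \frac{1}{7}\right) = 13 \left(T - \frac{T}{7}\right) = 13 \frac{6 T}{7} = \frac{78 T}{7}$)
$B = \frac{160}{7}$ ($B = 34 + \frac{78}{7 \left(3 - 4\right)} = 34 + \frac{78}{7 \left(-1\right)} = 34 + \frac{78}{7} \left(-1\right) = 34 - \frac{78}{7} = \frac{160}{7} \approx 22.857$)
$10278 B = 10278 \cdot \frac{160}{7} = \frac{1644480}{7}$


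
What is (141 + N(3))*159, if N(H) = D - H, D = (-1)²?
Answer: 22101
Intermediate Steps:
D = 1
N(H) = 1 - H
(141 + N(3))*159 = (141 + (1 - 1*3))*159 = (141 + (1 - 3))*159 = (141 - 2)*159 = 139*159 = 22101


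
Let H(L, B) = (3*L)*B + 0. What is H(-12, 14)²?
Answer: 254016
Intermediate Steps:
H(L, B) = 3*B*L (H(L, B) = 3*B*L + 0 = 3*B*L)
H(-12, 14)² = (3*14*(-12))² = (-504)² = 254016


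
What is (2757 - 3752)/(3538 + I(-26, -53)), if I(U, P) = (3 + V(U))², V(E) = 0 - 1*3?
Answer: -995/3538 ≈ -0.28123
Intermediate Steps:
V(E) = -3 (V(E) = 0 - 3 = -3)
I(U, P) = 0 (I(U, P) = (3 - 3)² = 0² = 0)
(2757 - 3752)/(3538 + I(-26, -53)) = (2757 - 3752)/(3538 + 0) = -995/3538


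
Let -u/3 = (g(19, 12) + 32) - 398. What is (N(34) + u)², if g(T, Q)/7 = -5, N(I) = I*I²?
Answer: 1640817049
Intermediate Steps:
N(I) = I³
g(T, Q) = -35 (g(T, Q) = 7*(-5) = -35)
u = 1203 (u = -3*((-35 + 32) - 398) = -3*(-3 - 398) = -3*(-401) = 1203)
(N(34) + u)² = (34³ + 1203)² = (39304 + 1203)² = 40507² = 1640817049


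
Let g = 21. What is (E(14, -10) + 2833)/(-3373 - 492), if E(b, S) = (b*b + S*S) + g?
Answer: -630/773 ≈ -0.81501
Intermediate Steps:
E(b, S) = 21 + S² + b² (E(b, S) = (b*b + S*S) + 21 = (b² + S²) + 21 = (S² + b²) + 21 = 21 + S² + b²)
(E(14, -10) + 2833)/(-3373 - 492) = ((21 + (-10)² + 14²) + 2833)/(-3373 - 492) = ((21 + 100 + 196) + 2833)/(-3865) = (317 + 2833)*(-1/3865) = 3150*(-1/3865) = -630/773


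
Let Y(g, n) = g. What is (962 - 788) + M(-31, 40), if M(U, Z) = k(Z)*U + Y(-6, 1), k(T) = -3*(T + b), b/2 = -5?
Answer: 2958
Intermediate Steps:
b = -10 (b = 2*(-5) = -10)
k(T) = 30 - 3*T (k(T) = -3*(T - 10) = -3*(-10 + T) = 30 - 3*T)
M(U, Z) = -6 + U*(30 - 3*Z) (M(U, Z) = (30 - 3*Z)*U - 6 = U*(30 - 3*Z) - 6 = -6 + U*(30 - 3*Z))
(962 - 788) + M(-31, 40) = (962 - 788) + (-6 - 3*(-31)*(-10 + 40)) = 174 + (-6 - 3*(-31)*30) = 174 + (-6 + 2790) = 174 + 2784 = 2958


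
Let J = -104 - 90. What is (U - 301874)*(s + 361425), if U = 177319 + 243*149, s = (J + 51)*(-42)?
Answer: -32461793988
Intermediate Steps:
J = -194
s = 6006 (s = (-194 + 51)*(-42) = -143*(-42) = 6006)
U = 213526 (U = 177319 + 36207 = 213526)
(U - 301874)*(s + 361425) = (213526 - 301874)*(6006 + 361425) = -88348*367431 = -32461793988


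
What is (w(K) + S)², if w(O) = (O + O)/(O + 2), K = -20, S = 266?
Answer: 5827396/81 ≈ 71943.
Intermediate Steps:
w(O) = 2*O/(2 + O) (w(O) = (2*O)/(2 + O) = 2*O/(2 + O))
(w(K) + S)² = (2*(-20)/(2 - 20) + 266)² = (2*(-20)/(-18) + 266)² = (2*(-20)*(-1/18) + 266)² = (20/9 + 266)² = (2414/9)² = 5827396/81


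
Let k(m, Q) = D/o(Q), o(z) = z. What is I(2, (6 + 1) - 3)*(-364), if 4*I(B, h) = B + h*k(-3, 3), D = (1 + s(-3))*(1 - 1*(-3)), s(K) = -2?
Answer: 910/3 ≈ 303.33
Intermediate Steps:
D = -4 (D = (1 - 2)*(1 - 1*(-3)) = -(1 + 3) = -1*4 = -4)
k(m, Q) = -4/Q
I(B, h) = -h/3 + B/4 (I(B, h) = (B + h*(-4/3))/4 = (B - 4*h/3)/4 = -h/3 + B/4)
I(2, (6 + 1) - 3)*(-364) = (-((6 + 1) - 3)/3 + (¼)*2)*(-364) = (-(7 - 3)/3 + ½)*(-364) = (-⅓*4 + ½)*(-364) = (-4/3 + ½)*(-364) = -⅚*(-364) = 910/3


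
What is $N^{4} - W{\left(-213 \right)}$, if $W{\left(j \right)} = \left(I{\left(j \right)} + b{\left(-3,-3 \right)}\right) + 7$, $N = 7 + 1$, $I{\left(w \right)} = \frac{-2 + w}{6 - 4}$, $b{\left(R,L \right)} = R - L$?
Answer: $\frac{8393}{2} \approx 4196.5$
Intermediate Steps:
$I{\left(w \right)} = -1 + \frac{w}{2}$ ($I{\left(w \right)} = \frac{-2 + w}{2} = \left(-2 + w\right) \frac{1}{2} = -1 + \frac{w}{2}$)
$N = 8$
$W{\left(j \right)} = 6 + \frac{j}{2}$ ($W{\left(j \right)} = \left(\left(-1 + \frac{j}{2}\right) - 0\right) + 7 = \left(\left(-1 + \frac{j}{2}\right) + \left(-3 + 3\right)\right) + 7 = \left(\left(-1 + \frac{j}{2}\right) + 0\right) + 7 = \left(-1 + \frac{j}{2}\right) + 7 = 6 + \frac{j}{2}$)
$N^{4} - W{\left(-213 \right)} = 8^{4} - \left(6 + \frac{1}{2} \left(-213\right)\right) = 4096 - \left(6 - \frac{213}{2}\right) = 4096 - - \frac{201}{2} = 4096 + \frac{201}{2} = \frac{8393}{2}$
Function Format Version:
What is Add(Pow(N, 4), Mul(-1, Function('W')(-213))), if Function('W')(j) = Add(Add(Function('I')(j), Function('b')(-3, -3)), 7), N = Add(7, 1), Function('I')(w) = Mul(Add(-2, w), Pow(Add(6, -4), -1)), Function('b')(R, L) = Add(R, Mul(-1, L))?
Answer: Rational(8393, 2) ≈ 4196.5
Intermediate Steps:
Function('I')(w) = Add(-1, Mul(Rational(1, 2), w)) (Function('I')(w) = Mul(Add(-2, w), Pow(2, -1)) = Mul(Add(-2, w), Rational(1, 2)) = Add(-1, Mul(Rational(1, 2), w)))
N = 8
Function('W')(j) = Add(6, Mul(Rational(1, 2), j)) (Function('W')(j) = Add(Add(Add(-1, Mul(Rational(1, 2), j)), Add(-3, Mul(-1, -3))), 7) = Add(Add(Add(-1, Mul(Rational(1, 2), j)), Add(-3, 3)), 7) = Add(Add(Add(-1, Mul(Rational(1, 2), j)), 0), 7) = Add(Add(-1, Mul(Rational(1, 2), j)), 7) = Add(6, Mul(Rational(1, 2), j)))
Add(Pow(N, 4), Mul(-1, Function('W')(-213))) = Add(Pow(8, 4), Mul(-1, Add(6, Mul(Rational(1, 2), -213)))) = Add(4096, Mul(-1, Add(6, Rational(-213, 2)))) = Add(4096, Mul(-1, Rational(-201, 2))) = Add(4096, Rational(201, 2)) = Rational(8393, 2)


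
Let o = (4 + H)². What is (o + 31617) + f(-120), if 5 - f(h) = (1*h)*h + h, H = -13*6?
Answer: 22818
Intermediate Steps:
H = -78
f(h) = 5 - h - h² (f(h) = 5 - ((1*h)*h + h) = 5 - (h*h + h) = 5 - (h² + h) = 5 - (h + h²) = 5 + (-h - h²) = 5 - h - h²)
o = 5476 (o = (4 - 78)² = (-74)² = 5476)
(o + 31617) + f(-120) = (5476 + 31617) + (5 - 1*(-120) - 1*(-120)²) = 37093 + (5 + 120 - 1*14400) = 37093 + (5 + 120 - 14400) = 37093 - 14275 = 22818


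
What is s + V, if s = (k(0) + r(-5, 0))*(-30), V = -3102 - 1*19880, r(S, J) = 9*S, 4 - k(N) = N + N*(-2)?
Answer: -21752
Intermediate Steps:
k(N) = 4 + N (k(N) = 4 - (N + N*(-2)) = 4 - (N - 2*N) = 4 - (-1)*N = 4 + N)
V = -22982 (V = -3102 - 19880 = -22982)
s = 1230 (s = ((4 + 0) + 9*(-5))*(-30) = (4 - 45)*(-30) = -41*(-30) = 1230)
s + V = 1230 - 22982 = -21752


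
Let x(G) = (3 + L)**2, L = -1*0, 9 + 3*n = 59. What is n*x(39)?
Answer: 150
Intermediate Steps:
n = 50/3 (n = -3 + (1/3)*59 = -3 + 59/3 = 50/3 ≈ 16.667)
L = 0
x(G) = 9 (x(G) = (3 + 0)**2 = 3**2 = 9)
n*x(39) = (50/3)*9 = 150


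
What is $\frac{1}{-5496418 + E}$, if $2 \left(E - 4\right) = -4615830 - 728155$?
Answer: $- \frac{2}{16336813} \approx -1.2242 \cdot 10^{-7}$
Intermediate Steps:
$E = - \frac{5343977}{2}$ ($E = 4 + \frac{-4615830 - 728155}{2} = 4 + \frac{1}{2} \left(-5343985\right) = 4 - \frac{5343985}{2} = - \frac{5343977}{2} \approx -2.672 \cdot 10^{6}$)
$\frac{1}{-5496418 + E} = \frac{1}{-5496418 - \frac{5343977}{2}} = \frac{1}{- \frac{16336813}{2}} = - \frac{2}{16336813}$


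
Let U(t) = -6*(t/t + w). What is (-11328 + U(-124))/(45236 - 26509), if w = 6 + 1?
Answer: -11376/18727 ≈ -0.60746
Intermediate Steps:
w = 7
U(t) = -48 (U(t) = -6*(t/t + 7) = -6*(1 + 7) = -6*8 = -48)
(-11328 + U(-124))/(45236 - 26509) = (-11328 - 48)/(45236 - 26509) = -11376/18727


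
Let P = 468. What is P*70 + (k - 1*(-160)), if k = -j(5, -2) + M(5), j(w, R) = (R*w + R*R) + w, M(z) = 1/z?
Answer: 164606/5 ≈ 32921.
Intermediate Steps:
j(w, R) = w + R² + R*w (j(w, R) = (R*w + R²) + w = (R² + R*w) + w = w + R² + R*w)
k = 6/5 (k = -(5 + (-2)² - 2*5) + 1/5 = -(5 + 4 - 10) + ⅕ = -1*(-1) + ⅕ = 1 + ⅕ = 6/5 ≈ 1.2000)
P*70 + (k - 1*(-160)) = 468*70 + (6/5 - 1*(-160)) = 32760 + (6/5 + 160) = 32760 + 806/5 = 164606/5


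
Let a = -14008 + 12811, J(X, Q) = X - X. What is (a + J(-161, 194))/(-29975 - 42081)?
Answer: 1197/72056 ≈ 0.016612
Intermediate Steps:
J(X, Q) = 0
a = -1197
(a + J(-161, 194))/(-29975 - 42081) = (-1197 + 0)/(-29975 - 42081) = -1197/(-72056) = -1197*(-1/72056) = 1197/72056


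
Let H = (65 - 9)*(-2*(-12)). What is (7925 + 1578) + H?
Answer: 10847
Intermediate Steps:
H = 1344 (H = 56*24 = 1344)
(7925 + 1578) + H = (7925 + 1578) + 1344 = 9503 + 1344 = 10847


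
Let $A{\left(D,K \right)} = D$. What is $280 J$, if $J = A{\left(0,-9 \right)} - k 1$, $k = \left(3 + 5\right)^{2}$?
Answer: $-17920$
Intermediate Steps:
$k = 64$ ($k = 8^{2} = 64$)
$J = -64$ ($J = 0 - 64 \cdot 1 = 0 - 64 = -64$)
$280 J = 280 \left(-64\right) = -17920$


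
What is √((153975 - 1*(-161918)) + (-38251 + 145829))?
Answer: √423471 ≈ 650.75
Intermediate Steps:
√((153975 - 1*(-161918)) + (-38251 + 145829)) = √((153975 + 161918) + 107578) = √(315893 + 107578) = √423471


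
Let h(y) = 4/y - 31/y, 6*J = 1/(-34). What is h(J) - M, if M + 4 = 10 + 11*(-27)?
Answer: 5799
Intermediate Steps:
J = -1/204 (J = (1/6)/(-34) = (1/6)*(-1/34) = -1/204 ≈ -0.0049020)
h(y) = -27/y
M = -291 (M = -4 + (10 + 11*(-27)) = -4 + (10 - 297) = -4 - 287 = -291)
h(J) - M = -27/(-1/204) - 1*(-291) = -27*(-204) + 291 = 5508 + 291 = 5799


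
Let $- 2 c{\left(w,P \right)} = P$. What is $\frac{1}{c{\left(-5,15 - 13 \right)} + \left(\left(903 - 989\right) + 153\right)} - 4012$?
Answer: $- \frac{264791}{66} \approx -4012.0$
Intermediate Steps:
$c{\left(w,P \right)} = - \frac{P}{2}$
$\frac{1}{c{\left(-5,15 - 13 \right)} + \left(\left(903 - 989\right) + 153\right)} - 4012 = \frac{1}{- \frac{15 - 13}{2} + \left(\left(903 - 989\right) + 153\right)} - 4012 = \frac{1}{\left(- \frac{1}{2}\right) 2 + \left(-86 + 153\right)} - 4012 = \frac{1}{-1 + 67} - 4012 = \frac{1}{66} - 4012 = - \frac{264791}{66}$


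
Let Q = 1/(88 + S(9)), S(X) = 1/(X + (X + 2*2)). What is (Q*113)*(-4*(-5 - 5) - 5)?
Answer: 87010/1937 ≈ 44.920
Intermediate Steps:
S(X) = 1/(4 + 2*X) (S(X) = 1/(X + (X + 4)) = 1/(X + (4 + X)) = 1/(4 + 2*X))
Q = 22/1937 (Q = 1/(88 + 1/(2*(2 + 9))) = 1/(88 + (½)/11) = 1/(88 + (½)*(1/11)) = 1/(88 + 1/22) = 1/(1937/22) = 22/1937 ≈ 0.011358)
(Q*113)*(-4*(-5 - 5) - 5) = ((22/1937)*113)*(-4*(-5 - 5) - 5) = 2486*(-4*(-10) - 5)/1937 = 2486*(40 - 5)/1937 = (2486/1937)*35 = 87010/1937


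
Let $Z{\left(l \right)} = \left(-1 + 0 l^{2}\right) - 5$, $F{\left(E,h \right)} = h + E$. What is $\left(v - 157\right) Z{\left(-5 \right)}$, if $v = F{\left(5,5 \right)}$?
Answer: $882$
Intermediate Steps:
$F{\left(E,h \right)} = E + h$
$v = 10$ ($v = 5 + 5 = 10$)
$Z{\left(l \right)} = -6$ ($Z{\left(l \right)} = \left(-1 + 0\right) - 5 = -1 - 5 = -6$)
$\left(v - 157\right) Z{\left(-5 \right)} = \left(10 - 157\right) \left(-6\right) = \left(-147\right) \left(-6\right) = 882$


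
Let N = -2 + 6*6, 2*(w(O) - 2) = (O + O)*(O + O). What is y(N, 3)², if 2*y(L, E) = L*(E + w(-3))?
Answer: 152881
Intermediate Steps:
w(O) = 2 + 2*O² (w(O) = 2 + ((O + O)*(O + O))/2 = 2 + ((2*O)*(2*O))/2 = 2 + (4*O²)/2 = 2 + 2*O²)
N = 34 (N = -2 + 36 = 34)
y(L, E) = L*(20 + E)/2 (y(L, E) = (L*(E + (2 + 2*(-3)²)))/2 = (L*(E + (2 + 2*9)))/2 = (L*(E + (2 + 18)))/2 = (L*(E + 20))/2 = (L*(20 + E))/2 = L*(20 + E)/2)
y(N, 3)² = ((½)*34*(20 + 3))² = ((½)*34*23)² = 391² = 152881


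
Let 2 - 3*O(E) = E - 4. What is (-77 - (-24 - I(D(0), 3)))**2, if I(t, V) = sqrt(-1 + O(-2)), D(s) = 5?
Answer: (159 - sqrt(15))**2/9 ≈ 2673.8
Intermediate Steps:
O(E) = 2 - E/3 (O(E) = 2/3 - (E - 4)/3 = 2/3 - (-4 + E)/3 = 2/3 + (4/3 - E/3) = 2 - E/3)
I(t, V) = sqrt(15)/3 (I(t, V) = sqrt(-1 + (2 - 1/3*(-2))) = sqrt(-1 + (2 + 2/3)) = sqrt(-1 + 8/3) = sqrt(5/3) = sqrt(15)/3)
(-77 - (-24 - I(D(0), 3)))**2 = (-77 - (-24 - sqrt(15)/3))**2 = (-77 + (24 + sqrt(15)/3))**2 = (-53 + sqrt(15)/3)**2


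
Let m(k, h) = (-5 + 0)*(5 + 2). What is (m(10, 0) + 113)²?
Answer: 6084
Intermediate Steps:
m(k, h) = -35 (m(k, h) = -5*7 = -35)
(m(10, 0) + 113)² = (-35 + 113)² = 78² = 6084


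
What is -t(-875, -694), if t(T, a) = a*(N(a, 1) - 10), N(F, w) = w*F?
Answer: -488576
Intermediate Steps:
N(F, w) = F*w
t(T, a) = a*(-10 + a) (t(T, a) = a*(a*1 - 10) = a*(a - 10) = a*(-10 + a))
-t(-875, -694) = -(-694)*(-10 - 694) = -(-694)*(-704) = -1*488576 = -488576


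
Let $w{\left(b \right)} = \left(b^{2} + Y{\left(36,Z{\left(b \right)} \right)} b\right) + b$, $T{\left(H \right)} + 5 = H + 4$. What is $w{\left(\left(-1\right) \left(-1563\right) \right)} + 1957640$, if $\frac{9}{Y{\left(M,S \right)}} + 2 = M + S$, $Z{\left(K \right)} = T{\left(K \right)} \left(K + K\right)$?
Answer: $\frac{21495127955579}{4882846} \approx 4.4022 \cdot 10^{6}$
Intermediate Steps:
$T{\left(H \right)} = -1 + H$ ($T{\left(H \right)} = -5 + \left(H + 4\right) = -5 + \left(4 + H\right) = -1 + H$)
$Z{\left(K \right)} = 2 K \left(-1 + K\right)$ ($Z{\left(K \right)} = \left(-1 + K\right) \left(K + K\right) = \left(-1 + K\right) 2 K = 2 K \left(-1 + K\right)$)
$Y{\left(M,S \right)} = \frac{9}{-2 + M + S}$ ($Y{\left(M,S \right)} = \frac{9}{-2 + \left(M + S\right)} = \frac{9}{-2 + M + S}$)
$w{\left(b \right)} = b + b^{2} + \frac{9 b}{34 + 2 b \left(-1 + b\right)}$ ($w{\left(b \right)} = \left(b^{2} + \frac{9}{-2 + 36 + 2 b \left(-1 + b\right)} b\right) + b = \left(b^{2} + \frac{9}{34 + 2 b \left(-1 + b\right)} b\right) + b = \left(b^{2} + \frac{9 b}{34 + 2 b \left(-1 + b\right)}\right) + b = b + b^{2} + \frac{9 b}{34 + 2 b \left(-1 + b\right)}$)
$w{\left(\left(-1\right) \left(-1563\right) \right)} + 1957640 = \frac{\left(-1\right) \left(-1563\right) \left(43 + 2 \left(\left(-1\right) \left(-1563\right)\right)^{3} + 32 \left(\left(-1\right) \left(-1563\right)\right)\right)}{2 \left(17 + \left(\left(-1\right) \left(-1563\right)\right)^{2} - \left(-1\right) \left(-1563\right)\right)} + 1957640 = \frac{1}{2} \cdot 1563 \frac{1}{17 + 1563^{2} - 1563} \left(43 + 2 \cdot 1563^{3} + 32 \cdot 1563\right) + 1957640 = \frac{1}{2} \cdot 1563 \frac{1}{17 + 2442969 - 1563} \left(43 + 2 \cdot 3818360547 + 50016\right) + 1957640 = \frac{1}{2} \cdot 1563 \cdot \frac{1}{2441423} \left(43 + 7636721094 + 50016\right) + 1957640 = \frac{1}{2} \cdot 1563 \cdot \frac{1}{2441423} \cdot 7636771153 + 1957640 = \frac{11936273312139}{4882846} + 1957640 = \frac{21495127955579}{4882846}$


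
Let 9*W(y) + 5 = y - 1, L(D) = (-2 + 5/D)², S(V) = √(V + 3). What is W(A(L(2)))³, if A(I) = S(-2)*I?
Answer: -12167/46656 ≈ -0.26078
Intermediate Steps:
S(V) = √(3 + V)
A(I) = I (A(I) = √(3 - 2)*I = √1*I = 1*I = I)
W(y) = -⅔ + y/9 (W(y) = -5/9 + (y - 1)/9 = -5/9 + (-1 + y)/9 = -5/9 + (-⅑ + y/9) = -⅔ + y/9)
W(A(L(2)))³ = (-⅔ + ((-5 + 2*2)²/2²)/9)³ = (-⅔ + ((-5 + 4)²/4)/9)³ = (-⅔ + ((¼)*(-1)²)/9)³ = (-⅔ + ((¼)*1)/9)³ = (-⅔ + (⅑)*(¼))³ = (-⅔ + 1/36)³ = (-23/36)³ = -12167/46656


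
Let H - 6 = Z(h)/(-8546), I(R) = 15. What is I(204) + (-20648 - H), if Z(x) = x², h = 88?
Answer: -88186575/4273 ≈ -20638.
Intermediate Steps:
H = 21766/4273 (H = 6 + 88²/(-8546) = 6 + 7744*(-1/8546) = 6 - 3872/4273 = 21766/4273 ≈ 5.0938)
I(204) + (-20648 - H) = 15 + (-20648 - 1*21766/4273) = 15 + (-20648 - 21766/4273) = 15 - 88250670/4273 = -88186575/4273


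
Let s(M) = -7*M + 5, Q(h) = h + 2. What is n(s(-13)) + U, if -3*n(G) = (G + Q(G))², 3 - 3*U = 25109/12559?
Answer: -157552652/12559 ≈ -12545.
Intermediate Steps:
Q(h) = 2 + h
U = 12568/37677 (U = 1 - 25109/(3*12559) = 1 - ⅓*25109/12559 = 1 - 25109/37677 = 12568/37677 ≈ 0.33357)
s(M) = 5 - 7*M
n(G) = -(2 + 2*G)²/3 (n(G) = -(G + (2 + G))²/3 = -(2 + 2*G)²/3)
n(s(-13)) + U = -4*(1 + (5 - 7*(-13)))²/3 + 12568/37677 = -4*(1 + (5 + 91))²/3 + 12568/37677 = -4*(1 + 96)²/3 + 12568/37677 = -4/3*97² + 12568/37677 = -4/3*9409 + 12568/37677 = -37636/3 + 12568/37677 = -157552652/12559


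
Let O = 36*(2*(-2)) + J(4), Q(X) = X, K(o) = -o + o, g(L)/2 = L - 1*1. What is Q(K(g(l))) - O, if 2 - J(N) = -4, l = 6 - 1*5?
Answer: 138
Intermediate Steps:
l = 1 (l = 6 - 5 = 1)
g(L) = -2 + 2*L (g(L) = 2*(L - 1*1) = 2*(L - 1) = 2*(-1 + L) = -2 + 2*L)
J(N) = 6 (J(N) = 2 - 1*(-4) = 2 + 4 = 6)
K(o) = 0
O = -138 (O = 36*(2*(-2)) + 6 = 36*(-4) + 6 = -144 + 6 = -138)
Q(K(g(l))) - O = 0 - 1*(-138) = 0 + 138 = 138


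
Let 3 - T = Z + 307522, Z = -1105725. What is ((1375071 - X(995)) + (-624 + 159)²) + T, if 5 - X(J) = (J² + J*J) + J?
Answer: 4370542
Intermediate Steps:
T = 798206 (T = 3 - (-1105725 + 307522) = 3 - 1*(-798203) = 3 + 798203 = 798206)
X(J) = 5 - J - 2*J² (X(J) = 5 - ((J² + J*J) + J) = 5 - ((J² + J²) + J) = 5 - (2*J² + J) = 5 - (J + 2*J²) = 5 + (-J - 2*J²) = 5 - J - 2*J²)
((1375071 - X(995)) + (-624 + 159)²) + T = ((1375071 - (5 - 1*995 - 2*995²)) + (-624 + 159)²) + 798206 = ((1375071 - (5 - 995 - 2*990025)) + (-465)²) + 798206 = ((1375071 - (5 - 995 - 1980050)) + 216225) + 798206 = ((1375071 - 1*(-1981040)) + 216225) + 798206 = ((1375071 + 1981040) + 216225) + 798206 = (3356111 + 216225) + 798206 = 3572336 + 798206 = 4370542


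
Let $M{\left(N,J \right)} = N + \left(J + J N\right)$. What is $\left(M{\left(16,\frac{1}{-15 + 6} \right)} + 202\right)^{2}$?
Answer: $\frac{3783025}{81} \approx 46704.0$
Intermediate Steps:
$M{\left(N,J \right)} = J + N + J N$
$\left(M{\left(16,\frac{1}{-15 + 6} \right)} + 202\right)^{2} = \left(\left(\frac{1}{-15 + 6} + 16 + \frac{1}{-15 + 6} \cdot 16\right) + 202\right)^{2} = \left(\left(\frac{1}{-9} + 16 + \frac{1}{-9} \cdot 16\right) + 202\right)^{2} = \left(\left(- \frac{1}{9} + 16 - \frac{16}{9}\right) + 202\right)^{2} = \left(\frac{127}{9} + 202\right)^{2} = \left(\frac{1945}{9}\right)^{2} = \frac{3783025}{81}$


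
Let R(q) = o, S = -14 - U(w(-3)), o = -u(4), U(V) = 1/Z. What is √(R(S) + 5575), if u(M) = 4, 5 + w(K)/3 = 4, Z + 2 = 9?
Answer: 3*√619 ≈ 74.639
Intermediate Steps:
Z = 7 (Z = -2 + 9 = 7)
w(K) = -3 (w(K) = -15 + 3*4 = -15 + 12 = -3)
U(V) = ⅐ (U(V) = 1/7 = ⅐)
o = -4 (o = -1*4 = -4)
S = -99/7 (S = -14 - 1*⅐ = -14 - ⅐ = -99/7 ≈ -14.143)
R(q) = -4
√(R(S) + 5575) = √(-4 + 5575) = √5571 = 3*√619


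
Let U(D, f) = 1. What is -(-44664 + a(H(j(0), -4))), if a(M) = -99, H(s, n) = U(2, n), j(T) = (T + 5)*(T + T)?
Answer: 44763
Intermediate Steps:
j(T) = 2*T*(5 + T) (j(T) = (5 + T)*(2*T) = 2*T*(5 + T))
H(s, n) = 1
-(-44664 + a(H(j(0), -4))) = -(-44664 - 99) = -1*(-44763) = 44763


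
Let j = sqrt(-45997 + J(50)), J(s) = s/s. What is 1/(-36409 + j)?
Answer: -36409/1325661277 - 2*I*sqrt(11499)/1325661277 ≈ -2.7465e-5 - 1.6178e-7*I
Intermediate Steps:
J(s) = 1
j = 2*I*sqrt(11499) (j = sqrt(-45997 + 1) = sqrt(-45996) = 2*I*sqrt(11499) ≈ 214.47*I)
1/(-36409 + j) = 1/(-36409 + 2*I*sqrt(11499))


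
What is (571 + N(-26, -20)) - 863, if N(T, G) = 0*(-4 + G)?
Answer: -292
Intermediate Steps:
N(T, G) = 0
(571 + N(-26, -20)) - 863 = (571 + 0) - 863 = 571 - 863 = -292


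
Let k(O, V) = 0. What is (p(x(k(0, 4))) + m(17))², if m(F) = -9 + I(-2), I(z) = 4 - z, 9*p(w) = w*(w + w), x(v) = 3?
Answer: 1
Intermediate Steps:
p(w) = 2*w²/9 (p(w) = (w*(w + w))/9 = (w*(2*w))/9 = (2*w²)/9 = 2*w²/9)
m(F) = -3 (m(F) = -9 + (4 - 1*(-2)) = -9 + (4 + 2) = -9 + 6 = -3)
(p(x(k(0, 4))) + m(17))² = ((2/9)*3² - 3)² = ((2/9)*9 - 3)² = (2 - 3)² = (-1)² = 1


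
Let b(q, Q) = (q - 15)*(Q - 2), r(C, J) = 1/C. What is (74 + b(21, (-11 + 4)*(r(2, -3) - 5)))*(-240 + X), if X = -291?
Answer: -133281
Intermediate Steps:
b(q, Q) = (-15 + q)*(-2 + Q)
(74 + b(21, (-11 + 4)*(r(2, -3) - 5)))*(-240 + X) = (74 + (30 - 15*(-11 + 4)*(1/2 - 5) - 2*21 + ((-11 + 4)*(1/2 - 5))*21))*(-240 - 291) = (74 + (30 - (-105)*(½ - 5) - 42 - 7*(½ - 5)*21))*(-531) = (74 + (30 - (-105)*(-9)/2 - 42 - 7*(-9/2)*21))*(-531) = (74 + (30 - 15*63/2 - 42 + (63/2)*21))*(-531) = (74 + (30 - 945/2 - 42 + 1323/2))*(-531) = (74 + 177)*(-531) = 251*(-531) = -133281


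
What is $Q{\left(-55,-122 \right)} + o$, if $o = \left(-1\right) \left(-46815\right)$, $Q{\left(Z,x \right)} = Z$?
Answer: $46760$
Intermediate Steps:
$o = 46815$
$Q{\left(-55,-122 \right)} + o = -55 + 46815 = 46760$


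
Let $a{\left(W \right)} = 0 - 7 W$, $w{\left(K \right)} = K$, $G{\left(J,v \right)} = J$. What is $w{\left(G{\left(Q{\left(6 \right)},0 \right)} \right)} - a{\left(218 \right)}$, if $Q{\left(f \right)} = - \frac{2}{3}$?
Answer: $\frac{4576}{3} \approx 1525.3$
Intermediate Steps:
$Q{\left(f \right)} = - \frac{2}{3}$ ($Q{\left(f \right)} = \left(-2\right) \frac{1}{3} = - \frac{2}{3}$)
$a{\left(W \right)} = - 7 W$
$w{\left(G{\left(Q{\left(6 \right)},0 \right)} \right)} - a{\left(218 \right)} = - \frac{2}{3} - \left(-7\right) 218 = - \frac{2}{3} - -1526 = - \frac{2}{3} + 1526 = \frac{4576}{3}$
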